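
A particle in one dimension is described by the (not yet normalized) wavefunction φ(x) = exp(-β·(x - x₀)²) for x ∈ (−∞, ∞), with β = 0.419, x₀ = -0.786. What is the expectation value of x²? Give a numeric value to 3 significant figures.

1.21

⟨x²⟩ = ∫ x²·|φ|² dx / ∫|φ|² dx (integrals over the domain).
Gaussian moments (u = x − x₀): ∫u^(2j)·e^(−2βu²) du = (2j−1)!!/(4β)^j · √(π/(2β)), odd powers integrate to 0; here √(π/(2β)) = 1.9362.
State is unnormalized: ∫|φ|² dx = 1.9362, and ∫φ*·x²·φ dx = 2.3514, so ⟨x²⟩ = 2.3514 / 1.9362.
⟨x²⟩ = 1.2145.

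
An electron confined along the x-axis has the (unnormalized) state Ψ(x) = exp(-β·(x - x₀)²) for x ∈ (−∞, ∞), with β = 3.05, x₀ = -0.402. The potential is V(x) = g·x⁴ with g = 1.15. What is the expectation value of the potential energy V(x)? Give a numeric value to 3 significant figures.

0.145

⟨V⟩ = ∫ V(x)·|Ψ|² dx / ∫|Ψ|² dx.
Gaussian moments (u = x − x₀): ∫u^(2j)·e^(−2βu²) du = (2j−1)!!/(4β)^j · √(π/(2β)), odd powers integrate to 0; here √(π/(2β)) = 0.71765.
State is unnormalized: ∫|Ψ|² dx = 0.71765, and ∫Ψ*·V(x)·Ψ dx = 0.10378, so ⟨V⟩ = 0.10378 / 0.71765.
⟨V⟩ = 0.14461.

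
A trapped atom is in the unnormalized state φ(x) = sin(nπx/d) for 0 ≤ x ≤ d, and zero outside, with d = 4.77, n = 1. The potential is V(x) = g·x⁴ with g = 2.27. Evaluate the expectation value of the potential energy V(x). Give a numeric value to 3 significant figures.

⟨V⟩ = ∫ V(x)·|φ|² dx / ∫|φ|² dx.
With sin²θ = (1 − cos2θ)/2 on 0 ≤ x ≤ d: ∫sin²(nπx/d) dx = d/2, ∫x·sin²(nπx/d) dx = d²/4, ∫x²·sin²(nπx/d) dx = d³·(1/6 − 1/(4n²π²)); higher powers xᵏ the same way, integrating xᵏ·cos(2nπx/d) by parts.
State is unnormalized: ∫|φ|² dx = 2.3850, and ∫φ*·V(x)·φ dx = 319.73, so ⟨V⟩ = 319.73 / 2.3850.
⟨V⟩ = 134.06.

134.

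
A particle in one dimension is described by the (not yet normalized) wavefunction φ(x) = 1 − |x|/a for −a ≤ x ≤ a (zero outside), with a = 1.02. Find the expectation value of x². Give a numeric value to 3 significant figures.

⟨x²⟩ = ∫ x²·|φ|² dx / ∫|φ|² dx (integrals over the domain).
φ is even, so ∫ over [−a, a] = 2∫₀ᵃ with φ = 1 − x/a there: ∫₀ᵃ (1 − x/a)² dx = a/3, ∫₀ᵃ x²(1 − x/a)² dx = a³/30, ∫₀ᵃ x⁴(1 − x/a)² dx = a⁵/105.
State is unnormalized: ∫|φ|² dx = 0.68000, and ∫φ*·x²·φ dx = 0.070747, so ⟨x²⟩ = 0.070747 / 0.68000.
⟨x²⟩ = 0.10404.

0.104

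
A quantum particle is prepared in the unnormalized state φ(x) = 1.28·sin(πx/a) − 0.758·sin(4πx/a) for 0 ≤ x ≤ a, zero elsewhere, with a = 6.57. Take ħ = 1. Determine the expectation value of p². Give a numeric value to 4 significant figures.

p² φ = −ħ² d²φ/dx²; ⟨p²⟩ = −ħ² ∫ φ*·φ'' dx / ∫|φ|² dx.
d²/dx² sin(jπx/a) = −(jπ/a)²·sin(jπx/a); on 0 ≤ x ≤ a, ∫sin²(jπx/a) dx = a/2 and ∫sin(jπx/a)·sin(lπx/a) dx = 0 for j ≠ l, so only diagonal terms survive in ∫|φ|² and ∫φ·φ″; ∫φ·φ′ dx = [φ²/2] between the walls = 0.
State is unnormalized: ∫|φ|² dx = 7.2696, and ∫φ*·(−ħ² φ'') dx = 8.1356, so ⟨p²⟩ = 8.1356 / 7.2696.
⟨p²⟩ = 1.1191.

1.119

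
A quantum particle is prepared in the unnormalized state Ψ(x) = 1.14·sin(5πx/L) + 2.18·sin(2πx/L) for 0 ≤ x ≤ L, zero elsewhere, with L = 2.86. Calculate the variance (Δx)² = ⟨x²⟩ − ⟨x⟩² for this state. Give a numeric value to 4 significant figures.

Compute ⟨x⟩ and ⟨x²⟩ separately, then (Δx)² = ⟨x²⟩ − ⟨x⟩².
On 0 ≤ x ≤ L (j ≠ l): ∫sin²(jπx/L) dx = L/2, ∫sin(jπx/L)·sin(lπx/L) dx = 0; diagonal moments ∫x·sin²(jπx/L) dx = L²/4, ∫x²·sin²(jπx/L) dx = L³·(1/6 − 1/(4j²π²)); cross terms ∫x·sin(jπx/L)·sin(lπx/L) dx = 0 for j + l even and −4jlL²/(π²(j² − l²)²) for j + l odd, ∫x²·sin(jπx/L)·sin(lπx/L) dx = (−1)^(j+l)·4jlL³/(π²(j² − l²)²); higher powers the same way via product-to-sum and parts.
Normalization: ∫|Ψ|² dx = 8.6544.
⟨x⟩ = 1.3868 and ⟨x²⟩ = 2.5182.
(Δx)² = 2.5182 − (1.3868)² = 0.59486.

0.5949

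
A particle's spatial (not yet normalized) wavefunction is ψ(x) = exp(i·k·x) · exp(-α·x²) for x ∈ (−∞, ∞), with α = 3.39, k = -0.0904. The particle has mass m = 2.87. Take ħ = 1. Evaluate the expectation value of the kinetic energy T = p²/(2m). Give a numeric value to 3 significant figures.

T = −(ħ²/2m) d²/dx², so ⟨T⟩ = −(ħ²/2m) ∫ ψ*·ψ'' dx / ∫|ψ|² dx; with m = 2.87.
Gaussian moments: ∫x^(2j)·e^(−2αx²) dx = (2j−1)!!/(4α)^j · √(π/(2α)), odd powers integrate to 0; here √(π/(2α)) = 0.68071. Derivatives: ψ′ = (ik − 2αx)·ψ, ψ″ = ((ik − 2αx)² − 2α)·ψ; the odd-in-x pieces drop out.
State is unnormalized: ∫|ψ|² dx = 0.68071, and ∫ψ*·(−ħ²/2m · ψ'') dx = 0.40299, so ⟨T⟩ = 0.40299 / 0.68071.
⟨T⟩ = 0.59202.

0.592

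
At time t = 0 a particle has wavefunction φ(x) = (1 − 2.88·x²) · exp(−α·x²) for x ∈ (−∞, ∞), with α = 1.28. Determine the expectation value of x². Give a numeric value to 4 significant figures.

⟨x²⟩ = ∫ x²·|φ|² dx / ∫|φ|² dx (integrals over the domain).
Expand each integrand as polynomial × e^(−2αx²) and use ∫x^(2j)·e^(−2αx²) dx = (2j−1)!!/(4α)^j · √(π/(2α)), odd powers → 0; here √(π/(2α)) = 1.1078.
State is unnormalized: ∫|φ|² dx = 0.91306, and ∫φ*·x²·φ dx = 0.51302, so ⟨x²⟩ = 0.51302 / 0.91306.
⟨x²⟩ = 0.56187.

0.5619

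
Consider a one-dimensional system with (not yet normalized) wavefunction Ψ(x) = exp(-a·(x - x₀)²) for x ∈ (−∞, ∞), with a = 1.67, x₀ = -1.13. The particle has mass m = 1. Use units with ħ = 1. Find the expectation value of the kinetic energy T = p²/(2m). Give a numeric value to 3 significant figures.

T = −(ħ²/2m) d²/dx², so ⟨T⟩ = −(ħ²/2m) ∫ Ψ*·Ψ'' dx / ∫|Ψ|² dx; with m = 1.
Gaussian moments (u = x − x₀): ∫u^(2j)·e^(−2au²) du = (2j−1)!!/(4a)^j · √(π/(2a)), odd powers integrate to 0; here √(π/(2a)) = 0.96984. Derivatives: d/dx e^(−au²) = −2au·e^(−au²), d²/dx² e^(−au²) = (4a²u² − 2a)·e^(−au²).
State is unnormalized: ∫|Ψ|² dx = 0.96984, and ∫Ψ*·(−ħ²/2m · Ψ'') dx = 0.80982, so ⟨T⟩ = 0.80982 / 0.96984.
⟨T⟩ = 0.83500.

0.835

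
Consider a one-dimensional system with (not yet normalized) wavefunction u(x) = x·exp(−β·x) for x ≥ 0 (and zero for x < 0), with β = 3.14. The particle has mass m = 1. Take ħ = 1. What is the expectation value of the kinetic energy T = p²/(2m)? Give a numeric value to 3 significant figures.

T = −(ħ²/2m) d²/dx², so ⟨T⟩ = −(ħ²/2m) ∫ u*·u'' dx / ∫|u|² dx; with m = 1.
Differentiate x·exp(−β·x) with the product rule; every integrand then reduces to terms xʲ·e^(−2βx) on [0, ∞), with ∫₀^∞ xʲ·e^(−2βx) dx = j!/(2β)^(j+1).
State is unnormalized: ∫|u|² dx = 0.0080752, and ∫u*·(−ħ²/2m · u'') dx = 0.039809, so ⟨T⟩ = 0.039809 / 0.0080752.
⟨T⟩ = 4.9298.

4.93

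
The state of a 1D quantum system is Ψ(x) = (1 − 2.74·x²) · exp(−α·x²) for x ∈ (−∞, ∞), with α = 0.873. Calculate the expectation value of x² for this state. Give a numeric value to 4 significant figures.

⟨x²⟩ = ∫ x²·|Ψ|² dx / ∫|Ψ|² dx (integrals over the domain).
Expand each integrand as polynomial × e^(−2αx²) and use ∫x^(2j)·e^(−2αx²) dx = (2j−1)!!/(4α)^j · √(π/(2α)), odd powers → 0; here √(π/(2α)) = 1.3414.
State is unnormalized: ∫|Ψ|² dx = 1.7139, and ∫Ψ*·x²·Ψ dx = 2.1232, so ⟨x²⟩ = 2.1232 / 1.7139.
⟨x²⟩ = 1.2388.

1.239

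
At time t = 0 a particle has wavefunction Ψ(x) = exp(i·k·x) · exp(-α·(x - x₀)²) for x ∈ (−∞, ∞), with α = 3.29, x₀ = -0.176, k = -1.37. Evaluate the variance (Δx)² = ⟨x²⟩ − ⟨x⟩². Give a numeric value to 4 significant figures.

Compute ⟨x⟩ and ⟨x²⟩ separately, then (Δx)² = ⟨x²⟩ − ⟨x⟩².
Gaussian moments (u = x − x₀): ∫u^(2j)·e^(−2αu²) du = (2j−1)!!/(4α)^j · √(π/(2α)), odd powers integrate to 0; here √(π/(2α)) = 0.69097.
Normalization: ∫|Ψ|² dx = 0.69097.
⟨x⟩ = -0.17600 and ⟨x²⟩ = 0.10696.
(Δx)² = 0.10696 − (-0.17600)² = 0.075988.

0.07599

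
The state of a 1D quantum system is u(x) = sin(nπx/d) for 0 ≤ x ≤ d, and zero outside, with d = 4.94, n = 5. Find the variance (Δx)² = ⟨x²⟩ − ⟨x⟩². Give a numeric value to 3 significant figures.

Compute ⟨x⟩ and ⟨x²⟩ separately, then (Δx)² = ⟨x²⟩ − ⟨x⟩².
With sin²θ = (1 − cos2θ)/2 on 0 ≤ x ≤ d: ∫sin²(nπx/d) dx = d/2, ∫x·sin²(nπx/d) dx = d²/4, ∫x²·sin²(nπx/d) dx = d³·(1/6 − 1/(4n²π²)); higher powers xᵏ the same way, integrating xᵏ·cos(2nπx/d) by parts.
Normalization: ∫|u|² dx = 2.4700.
⟨x⟩ = 2.4700 and ⟨x²⟩ = 8.0851.
(Δx)² = 8.0851 − (2.4700)² = 1.9842.

1.98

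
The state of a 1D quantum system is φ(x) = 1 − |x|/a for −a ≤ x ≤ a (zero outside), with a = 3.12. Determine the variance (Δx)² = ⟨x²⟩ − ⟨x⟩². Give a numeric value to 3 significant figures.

Compute ⟨x⟩ and ⟨x²⟩ separately, then (Δx)² = ⟨x²⟩ − ⟨x⟩².
φ is even, so ∫ over [−a, a] = 2∫₀ᵃ with φ = 1 − x/a there: ∫₀ᵃ (1 − x/a)² dx = a/3, ∫₀ᵃ x²(1 − x/a)² dx = a³/30, ∫₀ᵃ x⁴(1 − x/a)² dx = a⁵/105.
Normalization: ∫|φ|² dx = 2.0800.
⟨x⟩ = 0.0000 and ⟨x²⟩ = 0.97344.
(Δx)² = 0.97344 − (0.0000)² = 0.97344.

0.973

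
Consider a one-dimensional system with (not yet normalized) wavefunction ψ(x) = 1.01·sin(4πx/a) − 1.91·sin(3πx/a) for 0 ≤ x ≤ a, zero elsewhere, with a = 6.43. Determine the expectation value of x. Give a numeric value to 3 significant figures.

⟨x⟩ = ∫ x·|ψ|² dx / ∫|ψ|² dx (integrals over the domain).
On 0 ≤ x ≤ a (j ≠ l): ∫sin²(jπx/a) dx = a/2, ∫sin(jπx/a)·sin(lπx/a) dx = 0; diagonal moments ∫x·sin²(jπx/a) dx = a²/4, ∫x²·sin²(jπx/a) dx = a³·(1/6 − 1/(4j²π²)); cross terms ∫x·sin(jπx/a)·sin(lπx/a) dx = 0 for j + l even and −4jla²/(π²(j² − l²)²) for j + l odd, ∫x²·sin(jπx/a)·sin(lπx/a) dx = (−1)^(j+l)·4jla³/(π²(j² − l²)²); higher powers the same way via product-to-sum and parts.
State is unnormalized: ∫|ψ|² dx = 15.008, and ∫ψ*·x·ψ dx = 64.084, so ⟨x⟩ = 64.084 / 15.008.
⟨x⟩ = 4.2699.

4.27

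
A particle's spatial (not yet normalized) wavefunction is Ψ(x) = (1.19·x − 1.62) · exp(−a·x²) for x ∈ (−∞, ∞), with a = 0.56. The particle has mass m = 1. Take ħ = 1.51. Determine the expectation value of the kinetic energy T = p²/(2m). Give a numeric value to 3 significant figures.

T = −(ħ²/2m) d²/dx², so ⟨T⟩ = −(ħ²/2m) ∫ Ψ*·Ψ'' dx / ∫|Ψ|² dx; with m = 1.
Expand each integrand as polynomial × e^(−2ax²) and use ∫x^(2j)·e^(−2ax²) dx = (2j−1)!!/(4a)^j · √(π/(2a)), odd powers → 0; here √(π/(2a)) = 1.6748. Differentiate with the product rule, d/dx e^(−ax²) = −2ax·e^(−ax²).
State is unnormalized: ∫|Ψ|² dx = 5.4542, and ∫Ψ*·(−ħ²/2m · Ψ'') dx = 4.8340, so ⟨T⟩ = 4.8340 / 5.4542.
⟨T⟩ = 0.88630.

0.886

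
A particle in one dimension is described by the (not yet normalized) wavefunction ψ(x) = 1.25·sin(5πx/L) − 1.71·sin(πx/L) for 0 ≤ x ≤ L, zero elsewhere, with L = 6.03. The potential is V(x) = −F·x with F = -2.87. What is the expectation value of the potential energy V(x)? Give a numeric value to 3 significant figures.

⟨V⟩ = ∫ V(x)·|ψ|² dx / ∫|ψ|² dx.
On 0 ≤ x ≤ L (j ≠ l): ∫sin²(jπx/L) dx = L/2, ∫sin(jπx/L)·sin(lπx/L) dx = 0; diagonal moments ∫x·sin²(jπx/L) dx = L²/4, ∫x²·sin²(jπx/L) dx = L³·(1/6 − 1/(4j²π²)); cross terms ∫x·sin(jπx/L)·sin(lπx/L) dx = 0 for j + l even and −4jlL²/(π²(j² − l²)²) for j + l odd, ∫x²·sin(jπx/L)·sin(lπx/L) dx = (−1)^(j+l)·4jlL³/(π²(j² − l²)²); higher powers the same way via product-to-sum and parts.
State is unnormalized: ∫|ψ|² dx = 13.527, and ∫ψ*·V(x)·ψ dx = 117.05, so ⟨V⟩ = 117.05 / 13.527.
⟨V⟩ = 8.6531.

8.65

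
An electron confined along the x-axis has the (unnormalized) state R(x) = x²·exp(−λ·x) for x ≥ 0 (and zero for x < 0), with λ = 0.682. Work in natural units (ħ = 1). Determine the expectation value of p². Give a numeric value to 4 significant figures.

0.1550

p² R = −ħ² d²R/dx²; ⟨p²⟩ = −ħ² ∫ R*·R'' dx / ∫|R|² dx.
Differentiate x²·exp(−λ·x) with the product rule; every integrand then reduces to terms xʲ·e^(−2λx) on [0, ∞), with ∫₀^∞ xʲ·e^(−2λx) dx = j!/(2λ)^(j+1).
State is unnormalized: ∫|R|² dx = 5.0832, and ∫R*·(−ħ² R'') dx = 0.78811, so ⟨p²⟩ = 0.78811 / 5.0832.
⟨p²⟩ = 0.15504.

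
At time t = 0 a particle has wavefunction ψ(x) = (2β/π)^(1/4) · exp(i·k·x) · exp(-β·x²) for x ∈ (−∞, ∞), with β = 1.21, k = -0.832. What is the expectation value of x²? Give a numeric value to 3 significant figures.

⟨x²⟩ = ∫ x²·|ψ|² dx (integrals over the domain).
Gaussian moments: ∫x^(2j)·e^(−2βx²) dx = (2j−1)!!/(4β)^j · √(π/(2β)), odd powers integrate to 0; here √(π/(2β)) = 1.1394.
⟨x²⟩ = 0.20661.

0.207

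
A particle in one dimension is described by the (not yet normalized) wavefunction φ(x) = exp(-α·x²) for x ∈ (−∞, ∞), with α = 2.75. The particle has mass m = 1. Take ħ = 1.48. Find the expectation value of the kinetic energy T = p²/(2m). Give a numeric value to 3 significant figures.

3.01

T = −(ħ²/2m) d²/dx², so ⟨T⟩ = −(ħ²/2m) ∫ φ*·φ'' dx / ∫|φ|² dx; with m = 1.
Gaussian moments: ∫x^(2j)·e^(−2αx²) dx = (2j−1)!!/(4α)^j · √(π/(2α)), odd powers integrate to 0; here √(π/(2α)) = 0.75578. Derivatives: d/dx e^(−αx²) = −2αx·e^(−αx²), d²/dx² e^(−αx²) = (4α²x² − 2α)·e^(−αx²).
State is unnormalized: ∫|φ|² dx = 0.75578, and ∫φ*·(−ħ²/2m · φ'') dx = 2.2762, so ⟨T⟩ = 2.2762 / 0.75578.
⟨T⟩ = 3.0118.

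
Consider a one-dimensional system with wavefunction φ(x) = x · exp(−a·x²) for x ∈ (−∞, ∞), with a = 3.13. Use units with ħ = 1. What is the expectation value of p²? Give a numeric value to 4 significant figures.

p² φ = −ħ² d²φ/dx²; ⟨p²⟩ = −ħ² ∫ φ*·φ'' dx / ∫|φ|² dx.
Expand each integrand as polynomial × e^(−2ax²) and use ∫x^(2j)·e^(−2ax²) dx = (2j−1)!!/(4a)^j · √(π/(2a)), odd powers → 0; here √(π/(2a)) = 0.70842. Differentiate with the product rule, d/dx e^(−ax²) = −2ax·e^(−ax²).
State is unnormalized: ∫|φ|² dx = 0.056583, and ∫φ*·(−ħ² φ'') dx = 0.53131, so ⟨p²⟩ = 0.53131 / 0.056583.
⟨p²⟩ = 9.3900.

9.390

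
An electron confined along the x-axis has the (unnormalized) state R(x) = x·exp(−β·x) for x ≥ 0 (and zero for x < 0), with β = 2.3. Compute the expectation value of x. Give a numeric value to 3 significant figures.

0.652

⟨x⟩ = ∫ x·|R|² dx / ∫|R|² dx (integrals over the domain).
Every integrand reduces to terms xʲ·e^(−2βx) on [0, ∞); use ∫₀^∞ xʲ·e^(−2βx) dx = j!/(2β)^(j+1).
State is unnormalized: ∫|R|² dx = 0.020547, and ∫R*·x·R dx = 0.013400, so ⟨x⟩ = 0.013400 / 0.020547.
⟨x⟩ = 0.65217.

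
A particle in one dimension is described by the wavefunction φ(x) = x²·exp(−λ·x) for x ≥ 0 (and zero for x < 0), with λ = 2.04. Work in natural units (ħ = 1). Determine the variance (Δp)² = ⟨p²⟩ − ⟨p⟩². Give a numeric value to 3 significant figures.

Compute ⟨p⟩ and ⟨p²⟩ separately; (Δp)² = ⟨p²⟩ − ⟨p⟩².
Differentiate x²·exp(−λ·x) with the product rule; every integrand then reduces to terms xʲ·e^(−2λx) on [0, ∞), with ∫₀^∞ xʲ·e^(−2λx) dx = j!/(2λ)^(j+1).
Normalization: ∫|φ|² dx = 0.021228.
⟨p⟩ = 0.0000 and ⟨p²⟩ = 1.3872.
(Δp)² = 1.3872 − (0.0000)² = 1.3872.

1.39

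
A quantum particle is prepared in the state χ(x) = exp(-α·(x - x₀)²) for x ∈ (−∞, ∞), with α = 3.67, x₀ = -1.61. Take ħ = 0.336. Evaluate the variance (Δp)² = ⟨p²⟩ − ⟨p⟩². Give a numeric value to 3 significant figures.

Compute ⟨p⟩ and ⟨p²⟩ separately; (Δp)² = ⟨p²⟩ − ⟨p⟩².
Gaussian moments (u = x − x₀): ∫u^(2j)·e^(−2αu²) du = (2j−1)!!/(4α)^j · √(π/(2α)), odd powers integrate to 0; here √(π/(2α)) = 0.65422. Derivatives: d/dx e^(−αu²) = −2αu·e^(−αu²), d²/dx² e^(−αu²) = (4α²u² − 2α)·e^(−αu²).
Normalization: ∫|χ|² dx = 0.65422.
⟨p⟩ = 0.0000 and ⟨p²⟩ = 0.41433.
(Δp)² = 0.41433 − (0.0000)² = 0.41433.

0.414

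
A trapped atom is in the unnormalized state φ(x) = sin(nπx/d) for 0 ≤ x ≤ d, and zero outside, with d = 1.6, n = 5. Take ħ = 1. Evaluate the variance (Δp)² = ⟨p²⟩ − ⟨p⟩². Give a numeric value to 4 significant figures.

96.38

Compute ⟨p⟩ and ⟨p²⟩ separately; (Δp)² = ⟨p²⟩ − ⟨p⟩².
d/dx sin(nπx/d) = (nπ/d)·cos(nπx/d) and d²/dx² sin(nπx/d) = −(nπ/d)²·sin(nπx/d); on 0 ≤ x ≤ d, ∫sin²(nπx/d) dx = d/2 and ∫sin(nπx/d)·cos(nπx/d) dx = 0.
Normalization: ∫|φ|² dx = 0.80000.
⟨p⟩ = 0.0000 and ⟨p²⟩ = 96.383.
(Δp)² = 96.383 − (0.0000)² = 96.383.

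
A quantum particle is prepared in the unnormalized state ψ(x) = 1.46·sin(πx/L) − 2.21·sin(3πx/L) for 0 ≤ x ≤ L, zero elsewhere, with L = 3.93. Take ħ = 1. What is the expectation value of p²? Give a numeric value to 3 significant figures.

4.20

p² ψ = −ħ² d²ψ/dx²; ⟨p²⟩ = −ħ² ∫ ψ*·ψ'' dx / ∫|ψ|² dx.
d²/dx² sin(jπx/L) = −(jπ/L)²·sin(jπx/L); on 0 ≤ x ≤ L, ∫sin²(jπx/L) dx = L/2 and ∫sin(jπx/L)·sin(lπx/L) dx = 0 for j ≠ l, so only diagonal terms survive in ∫|ψ|² and ∫ψ·ψ″; ∫ψ·ψ′ dx = [ψ²/2] between the walls = 0.
State is unnormalized: ∫|ψ|² dx = 13.786, and ∫ψ*·(−ħ² ψ'') dx = 57.872, so ⟨p²⟩ = 57.872 / 13.786.
⟨p²⟩ = 4.1979.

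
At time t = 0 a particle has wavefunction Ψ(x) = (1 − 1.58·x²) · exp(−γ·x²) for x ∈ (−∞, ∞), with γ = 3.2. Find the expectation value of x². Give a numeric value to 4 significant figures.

⟨x²⟩ = ∫ x²·|Ψ|² dx / ∫|Ψ|² dx (integrals over the domain).
Expand each integrand as polynomial × e^(−2γx²) and use ∫x^(2j)·e^(−2γx²) dx = (2j−1)!!/(4γ)^j · √(π/(2γ)), odd powers → 0; here √(π/(2γ)) = 0.70062.
State is unnormalized: ∫|Ψ|² dx = 0.55968, and ∫Ψ*·x²·Ψ dx = 0.026707, so ⟨x²⟩ = 0.026707 / 0.55968.
⟨x²⟩ = 0.047719.

0.04772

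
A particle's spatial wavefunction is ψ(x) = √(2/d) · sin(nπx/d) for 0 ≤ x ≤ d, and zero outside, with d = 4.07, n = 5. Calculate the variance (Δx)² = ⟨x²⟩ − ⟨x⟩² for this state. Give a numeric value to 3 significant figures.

Compute ⟨x⟩ and ⟨x²⟩ separately, then (Δx)² = ⟨x²⟩ − ⟨x⟩².
With sin²θ = (1 − cos2θ)/2 on 0 ≤ x ≤ d: ∫sin²(nπx/d) dx = d/2, ∫x·sin²(nπx/d) dx = d²/4, ∫x²·sin²(nπx/d) dx = d³·(1/6 − 1/(4n²π²)); higher powers xᵏ the same way, integrating xᵏ·cos(2nπx/d) by parts.
⟨x⟩ = 2.0350 and ⟨x²⟩ = 5.4881.
(Δx)² = 5.4881 − (2.0350)² = 1.3468.

1.35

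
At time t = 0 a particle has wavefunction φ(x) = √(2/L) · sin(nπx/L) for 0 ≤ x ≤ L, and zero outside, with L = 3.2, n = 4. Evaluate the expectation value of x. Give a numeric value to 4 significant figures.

⟨x⟩ = ∫ x·|φ|² dx (integrals over the domain).
With sin²θ = (1 − cos2θ)/2 on 0 ≤ x ≤ L: ∫sin²(nπx/L) dx = L/2, ∫x·sin²(nπx/L) dx = L²/4, ∫x²·sin²(nπx/L) dx = L³·(1/6 − 1/(4n²π²)); higher powers xᵏ the same way, integrating xᵏ·cos(2nπx/L) by parts.
⟨x⟩ = 1.6000.

1.600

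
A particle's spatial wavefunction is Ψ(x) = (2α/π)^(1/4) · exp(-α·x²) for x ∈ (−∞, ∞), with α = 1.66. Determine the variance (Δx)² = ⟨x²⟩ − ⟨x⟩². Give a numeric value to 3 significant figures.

0.151

Compute ⟨x⟩ and ⟨x²⟩ separately, then (Δx)² = ⟨x²⟩ − ⟨x⟩².
Gaussian moments: ∫x^(2j)·e^(−2αx²) dx = (2j−1)!!/(4α)^j · √(π/(2α)), odd powers integrate to 0; here √(π/(2α)) = 0.97276.
⟨x⟩ = 0.0000 and ⟨x²⟩ = 0.15060.
(Δx)² = 0.15060 − (0.0000)² = 0.15060.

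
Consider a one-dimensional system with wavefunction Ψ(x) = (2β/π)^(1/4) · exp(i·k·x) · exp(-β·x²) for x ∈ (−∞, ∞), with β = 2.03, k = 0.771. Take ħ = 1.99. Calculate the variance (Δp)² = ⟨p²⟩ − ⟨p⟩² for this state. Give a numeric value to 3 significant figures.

8.04

Compute ⟨p⟩ and ⟨p²⟩ separately; (Δp)² = ⟨p²⟩ − ⟨p⟩².
Gaussian moments: ∫x^(2j)·e^(−2βx²) dx = (2j−1)!!/(4β)^j · √(π/(2β)), odd powers integrate to 0; here √(π/(2β)) = 0.87965. Derivatives: Ψ′ = (ik − 2βx)·Ψ, Ψ″ = ((ik − 2βx)² − 2β)·Ψ; the odd-in-x pieces drop out.
⟨p⟩ = 1.5343 and ⟨p²⟩ = 10.393.
(Δp)² = 10.393 − (1.5343)² = 8.0390.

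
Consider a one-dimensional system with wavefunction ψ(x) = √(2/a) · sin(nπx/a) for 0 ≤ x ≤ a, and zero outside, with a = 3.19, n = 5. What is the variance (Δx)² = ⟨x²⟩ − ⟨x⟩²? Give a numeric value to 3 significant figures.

0.827

Compute ⟨x⟩ and ⟨x²⟩ separately, then (Δx)² = ⟨x²⟩ − ⟨x⟩².
With sin²θ = (1 − cos2θ)/2 on 0 ≤ x ≤ a: ∫sin²(nπx/a) dx = a/2, ∫x·sin²(nπx/a) dx = a²/4, ∫x²·sin²(nπx/a) dx = a³·(1/6 − 1/(4n²π²)); higher powers xᵏ the same way, integrating xᵏ·cos(2nπx/a) by parts.
⟨x⟩ = 1.5950 and ⟨x²⟩ = 3.3714.
(Δx)² = 3.3714 − (1.5950)² = 0.82739.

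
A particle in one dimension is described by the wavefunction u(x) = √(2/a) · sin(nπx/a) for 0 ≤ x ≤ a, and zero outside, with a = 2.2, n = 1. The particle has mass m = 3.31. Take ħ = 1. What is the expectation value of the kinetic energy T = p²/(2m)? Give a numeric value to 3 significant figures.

0.308

T = −(ħ²/2m) d²/dx², so ⟨T⟩ = −(ħ²/2m) ∫ u*·u'' dx; with m = 3.31.
d/dx sin(nπx/a) = (nπ/a)·cos(nπx/a) and d²/dx² sin(nπx/a) = −(nπ/a)²·sin(nπx/a); on 0 ≤ x ≤ a, ∫sin²(nπx/a) dx = a/2 and ∫sin(nπx/a)·cos(nπx/a) dx = 0.
⟨T⟩ = 0.30803.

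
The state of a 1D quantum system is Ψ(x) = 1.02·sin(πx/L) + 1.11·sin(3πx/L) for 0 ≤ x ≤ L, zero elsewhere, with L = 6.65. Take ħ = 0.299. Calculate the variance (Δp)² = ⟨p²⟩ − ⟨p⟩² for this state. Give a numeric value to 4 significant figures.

Compute ⟨p⟩ and ⟨p²⟩ separately; (Δp)² = ⟨p²⟩ − ⟨p⟩².
d²/dx² sin(jπx/L) = −(jπ/L)²·sin(jπx/L); on 0 ≤ x ≤ L, ∫sin²(jπx/L) dx = L/2 and ∫sin(jπx/L)·sin(lπx/L) dx = 0 for j ≠ l, so only diagonal terms survive in ∫|Ψ|² and ∫Ψ·Ψ″; ∫Ψ·Ψ′ dx = [Ψ²/2] between the walls = 0.
Normalization: ∫|Ψ|² dx = 7.5561.
⟨p⟩ = 0.0000 and ⟨p²⟩ = 0.10650.
(Δp)² = 0.10650 − (0.0000)² = 0.10650.

0.1065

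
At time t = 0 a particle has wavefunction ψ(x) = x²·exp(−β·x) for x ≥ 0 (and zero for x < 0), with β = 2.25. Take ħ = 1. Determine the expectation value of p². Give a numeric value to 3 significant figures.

p² ψ = −ħ² d²ψ/dx²; ⟨p²⟩ = −ħ² ∫ ψ*·ψ'' dx / ∫|ψ|² dx.
Differentiate x²·exp(−β·x) with the product rule; every integrand then reduces to terms xʲ·e^(−2βx) on [0, ∞), with ∫₀^∞ xʲ·e^(−2βx) dx = j!/(2β)^(j+1).
State is unnormalized: ∫|ψ|² dx = 0.013006, and ∫ψ*·(−ħ² ψ'') dx = 0.021948, so ⟨p²⟩ = 0.021948 / 0.013006.
⟨p²⟩ = 1.6875.

1.69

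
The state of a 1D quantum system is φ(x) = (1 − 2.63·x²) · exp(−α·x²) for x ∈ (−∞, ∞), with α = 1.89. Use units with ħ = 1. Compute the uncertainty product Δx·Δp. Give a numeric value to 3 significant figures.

Δx = √(⟨x²⟩−⟨x⟩²), Δp = √(⟨p²⟩−⟨p⟩²).
Expand each integrand as polynomial × e^(−2αx²) and use ∫x^(2j)·e^(−2αx²) dx = (2j−1)!!/(4α)^j · √(π/(2α)), odd powers → 0; here √(π/(2α)) = 0.91165. Differentiate with the product rule, d/dx e^(−αx²) = −2αx·e^(−αx²).
Normalization: ∫|φ|² dx = 0.60835.
⟨x⟩ = 0.0000, ⟨x²⟩ = 0.14432 ⇒ Δx = 0.37989.
⟨p⟩ = 0.0000, ⟨p²⟩ = 7.2023 ⇒ Δp = 2.6837.
Δx·Δp = 1.0195.

1.02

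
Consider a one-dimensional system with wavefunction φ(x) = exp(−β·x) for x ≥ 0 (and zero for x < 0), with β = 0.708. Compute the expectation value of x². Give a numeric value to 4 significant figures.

0.9975

⟨x²⟩ = ∫ x²·|φ|² dx / ∫|φ|² dx (integrals over the domain).
Every integrand reduces to terms xʲ·e^(−2βx) on [0, ∞); use ∫₀^∞ xʲ·e^(−2βx) dx = j!/(2β)^(j+1).
State is unnormalized: ∫|φ|² dx = 0.70621, and ∫φ*·x²·φ dx = 0.70443, so ⟨x²⟩ = 0.70443 / 0.70621.
⟨x²⟩ = 0.99748.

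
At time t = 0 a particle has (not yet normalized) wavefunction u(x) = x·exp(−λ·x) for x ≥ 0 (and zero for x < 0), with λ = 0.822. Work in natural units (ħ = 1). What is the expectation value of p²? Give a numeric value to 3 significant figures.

0.676

p² u = −ħ² d²u/dx²; ⟨p²⟩ = −ħ² ∫ u*·u'' dx / ∫|u|² dx.
Differentiate x·exp(−λ·x) with the product rule; every integrand then reduces to terms xʲ·e^(−2λx) on [0, ∞), with ∫₀^∞ xʲ·e^(−2λx) dx = j!/(2λ)^(j+1).
State is unnormalized: ∫|u|² dx = 0.45012, and ∫u*·(−ħ² u'') dx = 0.30414, so ⟨p²⟩ = 0.30414 / 0.45012.
⟨p²⟩ = 0.67568.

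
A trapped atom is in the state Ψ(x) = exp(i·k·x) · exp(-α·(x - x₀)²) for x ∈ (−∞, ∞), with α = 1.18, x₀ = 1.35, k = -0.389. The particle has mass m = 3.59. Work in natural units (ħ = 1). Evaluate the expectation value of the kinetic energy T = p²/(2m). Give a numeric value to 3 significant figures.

T = −(ħ²/2m) d²/dx², so ⟨T⟩ = −(ħ²/2m) ∫ Ψ*·Ψ'' dx / ∫|Ψ|² dx; with m = 3.59.
Gaussian moments (u = x − x₀): ∫u^(2j)·e^(−2αu²) du = (2j−1)!!/(4α)^j · √(π/(2α)), odd powers integrate to 0; here √(π/(2α)) = 1.1538. Derivatives: Ψ′ = (ik − 2αu)·Ψ, Ψ″ = ((ik − 2αu)² − 2α)·Ψ; the odd-in-u pieces drop out.
State is unnormalized: ∫|Ψ|² dx = 1.1538, and ∫Ψ*·(−ħ²/2m · Ψ'') dx = 0.21393, so ⟨T⟩ = 0.21393 / 1.1538.
⟨T⟩ = 0.18542.

0.185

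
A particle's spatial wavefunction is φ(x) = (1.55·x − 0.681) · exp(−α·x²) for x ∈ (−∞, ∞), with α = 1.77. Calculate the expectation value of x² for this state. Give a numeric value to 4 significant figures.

⟨x²⟩ = ∫ x²·|φ|² dx / ∫|φ|² dx (integrals over the domain).
Expand each integrand as polynomial × e^(−2αx²) and use ∫x^(2j)·e^(−2αx²) dx = (2j−1)!!/(4α)^j · √(π/(2α)), odd powers → 0; here √(π/(2α)) = 0.94205.
State is unnormalized: ∫|φ|² dx = 0.75656, and ∫φ*·x²·φ dx = 0.19716, so ⟨x²⟩ = 0.19716 / 0.75656.
⟨x²⟩ = 0.26060.

0.2606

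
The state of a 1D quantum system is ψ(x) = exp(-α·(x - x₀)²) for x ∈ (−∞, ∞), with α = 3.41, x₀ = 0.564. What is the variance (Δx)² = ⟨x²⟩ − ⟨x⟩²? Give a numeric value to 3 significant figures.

0.0733

Compute ⟨x⟩ and ⟨x²⟩ separately, then (Δx)² = ⟨x²⟩ − ⟨x⟩².
Gaussian moments (u = x − x₀): ∫u^(2j)·e^(−2αu²) du = (2j−1)!!/(4α)^j · √(π/(2α)), odd powers integrate to 0; here √(π/(2α)) = 0.67871.
Normalization: ∫|ψ|² dx = 0.67871.
⟨x⟩ = 0.56400 and ⟨x²⟩ = 0.39141.
(Δx)² = 0.39141 − (0.56400)² = 0.073314.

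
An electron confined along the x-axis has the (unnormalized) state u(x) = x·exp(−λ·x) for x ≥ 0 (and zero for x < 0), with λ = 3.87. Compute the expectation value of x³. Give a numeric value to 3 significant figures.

0.129

⟨x³⟩ = ∫ x³·|u|² dx / ∫|u|² dx (integrals over the domain).
Every integrand reduces to terms xʲ·e^(−2λx) on [0, ∞); use ∫₀^∞ xʲ·e^(−2λx) dx = j!/(2λ)^(j+1).
State is unnormalized: ∫|u|² dx = 0.0043133, and ∫u*·x³·u dx = 0.00055813, so ⟨x³⟩ = 0.00055813 / 0.0043133.
⟨x³⟩ = 0.12940.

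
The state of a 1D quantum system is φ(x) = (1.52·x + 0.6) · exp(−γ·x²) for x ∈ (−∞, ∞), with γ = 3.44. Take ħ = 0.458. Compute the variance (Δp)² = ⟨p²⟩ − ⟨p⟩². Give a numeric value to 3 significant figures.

1.18

Compute ⟨p⟩ and ⟨p²⟩ separately; (Δp)² = ⟨p²⟩ − ⟨p⟩².
Expand each integrand as polynomial × e^(−2γx²) and use ∫x^(2j)·e^(−2γx²) dx = (2j−1)!!/(4γ)^j · √(π/(2γ)), odd powers → 0; here √(π/(2γ)) = 0.67574. Differentiate with the product rule, d/dx e^(−γx²) = −2γx·e^(−γx²).
Normalization: ∫|φ|² dx = 0.35673.
⟨p⟩ = 0.0000 and ⟨p²⟩ = 1.1806.
(Δp)² = 1.1806 − (0.0000)² = 1.1806.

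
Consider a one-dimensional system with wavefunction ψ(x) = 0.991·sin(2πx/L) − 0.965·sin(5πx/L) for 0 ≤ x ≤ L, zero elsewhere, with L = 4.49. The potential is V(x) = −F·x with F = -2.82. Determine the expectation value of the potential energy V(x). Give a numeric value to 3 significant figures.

⟨V⟩ = ∫ V(x)·|ψ|² dx / ∫|ψ|² dx.
On 0 ≤ x ≤ L (j ≠ l): ∫sin²(jπx/L) dx = L/2, ∫sin(jπx/L)·sin(lπx/L) dx = 0; diagonal moments ∫x·sin²(jπx/L) dx = L²/4, ∫x²·sin²(jπx/L) dx = L³·(1/6 − 1/(4j²π²)); cross terms ∫x·sin(jπx/L)·sin(lπx/L) dx = 0 for j + l even and −4jlL²/(π²(j² − l²)²) for j + l odd, ∫x²·sin(jπx/L)·sin(lπx/L) dx = (−1)^(j+l)·4jlL³/(π²(j² − l²)²); higher powers the same way via product-to-sum and parts.
State is unnormalized: ∫|ψ|² dx = 4.2954, and ∫ψ*·V(x)·ψ dx = 28.193, so ⟨V⟩ = 28.193 / 4.2954.
⟨V⟩ = 6.5635.

6.56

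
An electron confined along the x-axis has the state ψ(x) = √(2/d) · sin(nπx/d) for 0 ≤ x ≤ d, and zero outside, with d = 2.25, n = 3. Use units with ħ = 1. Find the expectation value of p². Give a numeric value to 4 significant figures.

17.55

p² ψ = −ħ² d²ψ/dx²; ⟨p²⟩ = −ħ² ∫ ψ*·ψ'' dx.
d/dx sin(nπx/d) = (nπ/d)·cos(nπx/d) and d²/dx² sin(nπx/d) = −(nπ/d)²·sin(nπx/d); on 0 ≤ x ≤ d, ∫sin²(nπx/d) dx = d/2 and ∫sin(nπx/d)·cos(nπx/d) dx = 0.
⟨p²⟩ = 17.546.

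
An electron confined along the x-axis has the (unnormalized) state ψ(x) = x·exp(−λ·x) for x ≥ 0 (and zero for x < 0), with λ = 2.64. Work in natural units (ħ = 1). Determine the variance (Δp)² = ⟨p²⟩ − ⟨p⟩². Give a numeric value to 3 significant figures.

Compute ⟨p⟩ and ⟨p²⟩ separately; (Δp)² = ⟨p²⟩ − ⟨p⟩².
Differentiate x·exp(−λ·x) with the product rule; every integrand then reduces to terms xʲ·e^(−2λx) on [0, ∞), with ∫₀^∞ xʲ·e^(−2λx) dx = j!/(2λ)^(j+1).
Normalization: ∫|ψ|² dx = 0.013587.
⟨p⟩ = 0.0000 and ⟨p²⟩ = 6.9696.
(Δp)² = 6.9696 − (0.0000)² = 6.9696.

6.97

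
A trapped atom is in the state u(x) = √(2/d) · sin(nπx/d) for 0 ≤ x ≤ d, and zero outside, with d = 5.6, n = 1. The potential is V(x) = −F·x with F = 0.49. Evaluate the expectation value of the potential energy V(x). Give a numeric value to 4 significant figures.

⟨V⟩ = ∫ V(x)·|u|² dx.
With sin²θ = (1 − cos2θ)/2 on 0 ≤ x ≤ d: ∫sin²(nπx/d) dx = d/2, ∫x·sin²(nπx/d) dx = d²/4, ∫x²·sin²(nπx/d) dx = d³·(1/6 − 1/(4n²π²)); higher powers xᵏ the same way, integrating xᵏ·cos(2nπx/d) by parts.
⟨V⟩ = -1.3720.

-1.372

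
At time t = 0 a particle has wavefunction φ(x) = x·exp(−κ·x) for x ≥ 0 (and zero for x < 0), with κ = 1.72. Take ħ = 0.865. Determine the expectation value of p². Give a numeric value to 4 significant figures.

2.214

p² φ = −ħ² d²φ/dx²; ⟨p²⟩ = −ħ² ∫ φ*·φ'' dx / ∫|φ|² dx.
Differentiate x·exp(−κ·x) with the product rule; every integrand then reduces to terms xʲ·e^(−2κx) on [0, ∞), with ∫₀^∞ xʲ·e^(−2κx) dx = j!/(2κ)^(j+1).
State is unnormalized: ∫|φ|² dx = 0.049131, and ∫φ*·(−ħ² φ'') dx = 0.10875, so ⟨p²⟩ = 0.10875 / 0.049131.
⟨p²⟩ = 2.2135.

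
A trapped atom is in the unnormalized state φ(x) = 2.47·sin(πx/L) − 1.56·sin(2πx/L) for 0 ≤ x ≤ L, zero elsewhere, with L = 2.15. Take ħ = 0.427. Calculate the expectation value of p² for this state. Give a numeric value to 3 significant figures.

0.722

p² φ = −ħ² d²φ/dx²; ⟨p²⟩ = −ħ² ∫ φ*·φ'' dx / ∫|φ|² dx.
d²/dx² sin(jπx/L) = −(jπ/L)²·sin(jπx/L); on 0 ≤ x ≤ L, ∫sin²(jπx/L) dx = L/2 and ∫sin(jπx/L)·sin(lπx/L) dx = 0 for j ≠ l, so only diagonal terms survive in ∫|φ|² and ∫φ·φ″; ∫φ·φ′ dx = [φ²/2] between the walls = 0.
State is unnormalized: ∫|φ|² dx = 9.1746, and ∫φ*·(−ħ² φ'') dx = 6.6269, so ⟨p²⟩ = 6.6269 / 9.1746.
⟨p²⟩ = 0.72232.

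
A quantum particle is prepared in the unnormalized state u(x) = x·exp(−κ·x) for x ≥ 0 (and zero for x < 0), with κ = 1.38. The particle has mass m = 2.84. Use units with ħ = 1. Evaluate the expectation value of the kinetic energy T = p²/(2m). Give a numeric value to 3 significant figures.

T = −(ħ²/2m) d²/dx², so ⟨T⟩ = −(ħ²/2m) ∫ u*·u'' dx / ∫|u|² dx; with m = 2.84.
Differentiate x·exp(−κ·x) with the product rule; every integrand then reduces to terms xʲ·e^(−2κx) on [0, ∞), with ∫₀^∞ xʲ·e^(−2κx) dx = j!/(2κ)^(j+1).
State is unnormalized: ∫|u|² dx = 0.095127, and ∫u*·(−ħ²/2m · u'') dx = 0.031894, so ⟨T⟩ = 0.031894 / 0.095127.
⟨T⟩ = 0.33528.

0.335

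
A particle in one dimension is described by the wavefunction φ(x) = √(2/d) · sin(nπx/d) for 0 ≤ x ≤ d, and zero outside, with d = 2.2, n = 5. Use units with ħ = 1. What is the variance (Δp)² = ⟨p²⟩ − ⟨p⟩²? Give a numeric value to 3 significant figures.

Compute ⟨p⟩ and ⟨p²⟩ separately; (Δp)² = ⟨p²⟩ − ⟨p⟩².
d/dx sin(nπx/d) = (nπ/d)·cos(nπx/d) and d²/dx² sin(nπx/d) = −(nπ/d)²·sin(nπx/d); on 0 ≤ x ≤ d, ∫sin²(nπx/d) dx = d/2 and ∫sin(nπx/d)·cos(nπx/d) dx = 0.
⟨p⟩ = 0.0000 and ⟨p²⟩ = 50.979.
(Δp)² = 50.979 − (0.0000)² = 50.979.

51.0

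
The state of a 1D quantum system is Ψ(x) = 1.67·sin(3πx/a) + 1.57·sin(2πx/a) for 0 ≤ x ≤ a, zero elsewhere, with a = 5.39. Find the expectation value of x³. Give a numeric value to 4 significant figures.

10.67

⟨x³⟩ = ∫ x³·|Ψ|² dx / ∫|Ψ|² dx (integrals over the domain).
On 0 ≤ x ≤ a (j ≠ l): ∫sin²(jπx/a) dx = a/2, ∫sin(jπx/a)·sin(lπx/a) dx = 0; diagonal moments ∫x·sin²(jπx/a) dx = a²/4, ∫x²·sin²(jπx/a) dx = a³·(1/6 − 1/(4j²π²)); cross terms ∫x·sin(jπx/a)·sin(lπx/a) dx = 0 for j + l even and −4jla²/(π²(j² − l²)²) for j + l odd, ∫x²·sin(jπx/a)·sin(lπx/a) dx = (−1)^(j+l)·4jla³/(π²(j² − l²)²); higher powers the same way via product-to-sum and parts.
State is unnormalized: ∫|Ψ|² dx = 14.159, and ∫Ψ*·x³·Ψ dx = 151.02, so ⟨x³⟩ = 151.02 / 14.159.
⟨x³⟩ = 10.666.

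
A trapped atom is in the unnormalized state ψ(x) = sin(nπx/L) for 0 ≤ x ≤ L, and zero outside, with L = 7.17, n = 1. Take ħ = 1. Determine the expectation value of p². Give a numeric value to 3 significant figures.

p² ψ = −ħ² d²ψ/dx²; ⟨p²⟩ = −ħ² ∫ ψ*·ψ'' dx / ∫|ψ|² dx.
d/dx sin(nπx/L) = (nπ/L)·cos(nπx/L) and d²/dx² sin(nπx/L) = −(nπ/L)²·sin(nπx/L); on 0 ≤ x ≤ L, ∫sin²(nπx/L) dx = L/2 and ∫sin(nπx/L)·cos(nπx/L) dx = 0.
State is unnormalized: ∫|ψ|² dx = 3.5850, and ∫ψ*·(−ħ² ψ'') dx = 0.68826, so ⟨p²⟩ = 0.68826 / 3.5850.
⟨p²⟩ = 0.19198.

0.192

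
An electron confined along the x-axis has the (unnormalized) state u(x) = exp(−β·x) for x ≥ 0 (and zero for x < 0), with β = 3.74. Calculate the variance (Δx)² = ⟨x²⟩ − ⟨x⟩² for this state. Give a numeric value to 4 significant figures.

0.01787

Compute ⟨x⟩ and ⟨x²⟩ separately, then (Δx)² = ⟨x²⟩ − ⟨x⟩².
Every integrand reduces to terms xʲ·e^(−2βx) on [0, ∞); use ∫₀^∞ xʲ·e^(−2βx) dx = j!/(2β)^(j+1).
Normalization: ∫|u|² dx = 0.13369.
⟨x⟩ = 0.13369 and ⟨x²⟩ = 0.035746.
(Δx)² = 0.035746 − (0.13369)² = 0.017873.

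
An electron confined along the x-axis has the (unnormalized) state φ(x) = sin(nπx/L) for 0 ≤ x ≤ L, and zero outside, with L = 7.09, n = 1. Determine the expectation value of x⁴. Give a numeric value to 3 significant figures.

288.

⟨x⁴⟩ = ∫ x⁴·|φ|² dx / ∫|φ|² dx (integrals over the domain).
With sin²θ = (1 − cos2θ)/2 on 0 ≤ x ≤ L: ∫sin²(nπx/L) dx = L/2, ∫x·sin²(nπx/L) dx = L²/4, ∫x²·sin²(nπx/L) dx = L³·(1/6 − 1/(4n²π²)); higher powers xᵏ the same way, integrating xᵏ·cos(2nπx/L) by parts.
State is unnormalized: ∫|φ|² dx = 3.5450, and ∫φ*·x⁴·φ dx = 1021.9, so ⟨x⁴⟩ = 1021.9 / 3.5450.
⟨x⁴⟩ = 288.26.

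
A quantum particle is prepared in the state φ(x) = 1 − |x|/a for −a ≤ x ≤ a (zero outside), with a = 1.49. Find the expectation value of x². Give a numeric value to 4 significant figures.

⟨x²⟩ = ∫ x²·|φ|² dx / ∫|φ|² dx (integrals over the domain).
φ is even, so ∫ over [−a, a] = 2∫₀ᵃ with φ = 1 − x/a there: ∫₀ᵃ (1 − x/a)² dx = a/3, ∫₀ᵃ x²(1 − x/a)² dx = a³/30, ∫₀ᵃ x⁴(1 − x/a)² dx = a⁵/105.
State is unnormalized: ∫|φ|² dx = 0.99333, and ∫φ*·x²·φ dx = 0.22053, so ⟨x²⟩ = 0.22053 / 0.99333.
⟨x²⟩ = 0.22201.

0.2220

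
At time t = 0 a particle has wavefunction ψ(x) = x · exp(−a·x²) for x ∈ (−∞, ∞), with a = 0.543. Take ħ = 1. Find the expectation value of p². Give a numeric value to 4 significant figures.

1.629

p² ψ = −ħ² d²ψ/dx²; ⟨p²⟩ = −ħ² ∫ ψ*·ψ'' dx / ∫|ψ|² dx.
Expand each integrand as polynomial × e^(−2ax²) and use ∫x^(2j)·e^(−2ax²) dx = (2j−1)!!/(4a)^j · √(π/(2a)), odd powers → 0; here √(π/(2a)) = 1.7008. Differentiate with the product rule, d/dx e^(−ax²) = −2ax·e^(−ax²).
State is unnormalized: ∫|ψ|² dx = 0.78307, and ∫ψ*·(−ħ² ψ'') dx = 1.2756, so ⟨p²⟩ = 1.2756 / 0.78307.
⟨p²⟩ = 1.6290.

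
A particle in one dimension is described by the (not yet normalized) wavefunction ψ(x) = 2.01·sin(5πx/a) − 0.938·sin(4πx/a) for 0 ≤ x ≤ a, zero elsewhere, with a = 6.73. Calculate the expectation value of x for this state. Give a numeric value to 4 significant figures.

4.397

⟨x⟩ = ∫ x·|ψ|² dx / ∫|ψ|² dx (integrals over the domain).
On 0 ≤ x ≤ a (j ≠ l): ∫sin²(jπx/a) dx = a/2, ∫sin(jπx/a)·sin(lπx/a) dx = 0; diagonal moments ∫x·sin²(jπx/a) dx = a²/4, ∫x²·sin²(jπx/a) dx = a³·(1/6 − 1/(4j²π²)); cross terms ∫x·sin(jπx/a)·sin(lπx/a) dx = 0 for j + l even and −4jla²/(π²(j² − l²)²) for j + l odd, ∫x²·sin(jπx/a)·sin(lπx/a) dx = (−1)^(j+l)·4jla³/(π²(j² − l²)²); higher powers the same way via product-to-sum and parts.
State is unnormalized: ∫|ψ|² dx = 16.556, and ∫ψ*·x·ψ dx = 72.801, so ⟨x⟩ = 72.801 / 16.556.
⟨x⟩ = 4.3973.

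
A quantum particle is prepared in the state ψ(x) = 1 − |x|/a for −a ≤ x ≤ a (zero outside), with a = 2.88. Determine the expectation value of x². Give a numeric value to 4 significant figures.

⟨x²⟩ = ∫ x²·|ψ|² dx / ∫|ψ|² dx (integrals over the domain).
ψ is even, so ∫ over [−a, a] = 2∫₀ᵃ with ψ = 1 − x/a there: ∫₀ᵃ (1 − x/a)² dx = a/3, ∫₀ᵃ x²(1 − x/a)² dx = a³/30, ∫₀ᵃ x⁴(1 − x/a)² dx = a⁵/105.
State is unnormalized: ∫|ψ|² dx = 1.9200, and ∫ψ*·x²·ψ dx = 1.5925, so ⟨x²⟩ = 1.5925 / 1.9200.
⟨x²⟩ = 0.82944.

0.8294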